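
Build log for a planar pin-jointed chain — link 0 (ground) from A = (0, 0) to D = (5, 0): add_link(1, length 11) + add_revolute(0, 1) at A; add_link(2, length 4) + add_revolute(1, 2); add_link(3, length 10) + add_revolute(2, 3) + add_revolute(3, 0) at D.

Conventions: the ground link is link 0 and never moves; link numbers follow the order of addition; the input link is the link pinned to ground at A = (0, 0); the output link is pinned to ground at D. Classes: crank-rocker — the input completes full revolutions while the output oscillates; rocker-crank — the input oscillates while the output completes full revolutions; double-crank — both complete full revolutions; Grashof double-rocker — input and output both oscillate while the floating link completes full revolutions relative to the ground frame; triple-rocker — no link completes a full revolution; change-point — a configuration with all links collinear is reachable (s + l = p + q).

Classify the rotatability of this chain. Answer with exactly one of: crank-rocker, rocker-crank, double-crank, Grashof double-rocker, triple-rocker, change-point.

lengths: ground=5, input=11, coupler=4, output=10
sorted: s=4 (shortest), l=11 (longest), p+q=15
s + l = 15 vs p + q = 15
s + l = p + q → change-point (collinear configuration reachable)

change-point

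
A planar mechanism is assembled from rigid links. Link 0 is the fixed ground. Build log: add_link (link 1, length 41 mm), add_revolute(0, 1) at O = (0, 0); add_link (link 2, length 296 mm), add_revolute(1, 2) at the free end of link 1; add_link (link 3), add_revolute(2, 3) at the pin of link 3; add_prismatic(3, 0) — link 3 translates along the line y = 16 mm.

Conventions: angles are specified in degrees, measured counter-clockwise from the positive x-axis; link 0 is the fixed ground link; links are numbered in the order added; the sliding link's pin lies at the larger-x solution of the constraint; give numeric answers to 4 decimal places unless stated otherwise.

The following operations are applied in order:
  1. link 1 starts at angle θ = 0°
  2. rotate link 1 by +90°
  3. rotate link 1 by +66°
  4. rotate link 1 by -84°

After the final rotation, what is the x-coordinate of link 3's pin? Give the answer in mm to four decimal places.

geometry: r = 41 mm, L = 296 mm, e = 16 mm; θ starts at 0°
rotate link 1 by +90°: θ ← 0° +90° = 90°
rotate link 1 by +66°: θ ← 90° +66° = 156°
rotate link 1 by -84°: θ ← 156° -84° = 72°
crank pin P = (r cos θ, r sin θ) = (12.669697, 38.993317)
h = r sin θ − e = 38.993317 − 16 = 22.993317
x = r cos θ + √(L² − h²) = 12.669697 + 295.105587 = 307.775284

307.7753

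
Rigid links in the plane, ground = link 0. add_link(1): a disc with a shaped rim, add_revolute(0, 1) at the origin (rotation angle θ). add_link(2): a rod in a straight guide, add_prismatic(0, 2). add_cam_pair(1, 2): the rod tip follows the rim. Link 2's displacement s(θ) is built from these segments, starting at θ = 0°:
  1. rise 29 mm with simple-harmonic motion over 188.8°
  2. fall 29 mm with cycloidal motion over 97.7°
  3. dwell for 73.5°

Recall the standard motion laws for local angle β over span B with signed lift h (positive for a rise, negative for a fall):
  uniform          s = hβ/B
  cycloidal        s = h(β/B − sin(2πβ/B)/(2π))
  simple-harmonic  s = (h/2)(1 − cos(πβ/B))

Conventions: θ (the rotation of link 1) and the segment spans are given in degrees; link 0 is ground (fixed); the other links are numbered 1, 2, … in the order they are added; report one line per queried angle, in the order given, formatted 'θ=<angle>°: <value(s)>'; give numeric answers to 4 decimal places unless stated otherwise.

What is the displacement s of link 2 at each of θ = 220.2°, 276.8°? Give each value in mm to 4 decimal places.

segment 1 (0° to 188.8°, simple-harmonic, h = 29) is passed completely: s = 0.0000 + (29) = 29.0000
θ = 220.2° falls in segment 2 (188.8° to 286.5°, cycloidal, h = -29): β = 220.2 − 188.8 = 31.4°, B = 97.7°; Δs = -29·(0.3214 − sin(2π·0.3214)/(2π)) = -5.1615; s = 29.0000 − 5.1615 = 23.8385
θ = 276.8° falls in segment 2 (188.8° to 286.5°, cycloidal, h = -29): β = 276.8 − 188.8 = 88°, B = 97.7°; Δs = -29·(0.9007 − sin(2π·0.9007)/(2π)) = -28.8169; s = 29.0000 − 28.8169 = 0.1831

θ=220.2°: 23.8385
θ=276.8°: 0.1831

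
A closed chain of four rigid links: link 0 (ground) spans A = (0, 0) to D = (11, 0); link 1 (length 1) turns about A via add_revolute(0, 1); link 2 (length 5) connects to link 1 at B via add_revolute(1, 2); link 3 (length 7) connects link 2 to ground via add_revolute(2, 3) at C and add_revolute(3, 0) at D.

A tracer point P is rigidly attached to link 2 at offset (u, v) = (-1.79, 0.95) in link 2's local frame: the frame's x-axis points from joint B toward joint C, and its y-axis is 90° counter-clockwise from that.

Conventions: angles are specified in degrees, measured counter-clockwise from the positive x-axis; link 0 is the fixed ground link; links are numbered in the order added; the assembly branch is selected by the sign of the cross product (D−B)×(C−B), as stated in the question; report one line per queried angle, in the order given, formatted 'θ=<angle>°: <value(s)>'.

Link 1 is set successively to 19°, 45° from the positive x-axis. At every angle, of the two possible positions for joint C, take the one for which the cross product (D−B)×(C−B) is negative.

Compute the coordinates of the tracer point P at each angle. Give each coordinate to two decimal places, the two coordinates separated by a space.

A=(0,0), D=(11.00,0)
θ=19°: B = A + 1.00·(cos19°, sin19°) = (0.9455, 0.3256)
θ=19°: |BD| = 10.0598
θ=19°: circle(B,5.00) ∩ circle(D,7.00): a=3.8370, h=3.2058
θ=19°:   candidates: C₊=(4.8843,3.4055) cross=32.250; C₋=(4.6768,-3.0028) cross=-32.250
θ=19°:   branch - wants cross < 0 → take C=(4.6768,-3.0028) (cross=-32.250)
θ=19°: ex = (C−B)/|BC| = (0.7462,-0.6657); ey = (0.6657,0.7462)
θ=19°: P = B + -1.79·ex + 0.95·ey = (0.2421,2.2260)
θ=45°: B = A + 1.00·(cos45°, sin45°) = (0.7071, 0.7071)
θ=45°: |BD| = 10.3172
θ=45°: circle(B,5.00) ∩ circle(D,7.00): a=3.9955, h=3.0060
θ=45°:   candidates: C₊=(4.8992,3.4322) cross=31.014; C₋=(4.4872,-2.5657) cross=-31.014
θ=45°:   branch - wants cross < 0 → take C=(4.4872,-2.5657) (cross=-31.014)
θ=45°: ex = (C−B)/|BC| = (0.7560,-0.6546); ey = (0.6546,0.7560)
θ=45°: P = B + -1.79·ex + 0.95·ey = (-0.0243,2.5970)

θ=19°: 0.24 2.23
θ=45°: -0.02 2.60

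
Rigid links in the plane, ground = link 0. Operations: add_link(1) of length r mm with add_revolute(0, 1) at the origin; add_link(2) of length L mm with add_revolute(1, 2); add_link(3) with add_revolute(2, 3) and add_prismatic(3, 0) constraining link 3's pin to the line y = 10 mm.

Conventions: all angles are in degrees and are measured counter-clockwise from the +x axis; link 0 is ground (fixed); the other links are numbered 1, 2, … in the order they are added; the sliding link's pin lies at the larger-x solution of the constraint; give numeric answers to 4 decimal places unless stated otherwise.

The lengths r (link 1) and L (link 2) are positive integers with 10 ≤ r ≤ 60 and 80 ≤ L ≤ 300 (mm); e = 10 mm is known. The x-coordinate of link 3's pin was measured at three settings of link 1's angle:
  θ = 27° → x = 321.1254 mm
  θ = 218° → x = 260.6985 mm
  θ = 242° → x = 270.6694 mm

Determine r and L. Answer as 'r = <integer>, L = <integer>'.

constraint per measurement: (x − r cos θ)² + (r sin θ − e)² = L²
subtracting the θ₁ and θ₂ equations cancels the r² and L² terms:
r = (x₁² − x₂²) / (2[(x₁cos θ₁ + e sin θ₁) − (x₂cos θ₂ + e sin θ₂)]) = 35.0000 → r = 35
L² = (x₁ − r cos θ₁)² + (r sin θ₁ − e)² = 84099.9913 → L = 290.0000 → L = 290
check at θ₃=242°: x = 270.6694 (printed 270.6694) ✓

r = 35, L = 290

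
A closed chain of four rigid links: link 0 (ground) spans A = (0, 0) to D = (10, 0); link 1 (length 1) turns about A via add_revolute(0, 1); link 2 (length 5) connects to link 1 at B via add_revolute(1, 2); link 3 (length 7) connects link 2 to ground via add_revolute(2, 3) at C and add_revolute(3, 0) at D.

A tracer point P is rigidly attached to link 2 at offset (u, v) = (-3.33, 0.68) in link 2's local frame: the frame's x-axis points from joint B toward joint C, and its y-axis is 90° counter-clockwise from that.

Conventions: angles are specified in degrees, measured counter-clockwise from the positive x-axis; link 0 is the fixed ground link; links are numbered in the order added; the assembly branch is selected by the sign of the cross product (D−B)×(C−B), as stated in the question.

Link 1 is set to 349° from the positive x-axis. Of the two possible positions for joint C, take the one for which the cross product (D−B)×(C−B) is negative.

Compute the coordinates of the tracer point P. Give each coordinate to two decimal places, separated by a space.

A=(0,0), D=(10.00,0)
B = A + 1.00·(cos349°, sin349°) = (0.9816, -0.1908)
|BD| = 9.0204
circle(B,5.00) ∩ circle(D,7.00): a=3.1799, h=3.8585
  candidates: C₊=(4.0792,3.7341) cross=34.806; C₋=(4.2424,-3.9812) cross=-34.806
  branch - wants cross < 0 → take C=(4.2424,-3.9812) (cross=-34.806)
ex = (C−B)/|BC| = (0.6522,-0.7581); ey = (0.7581,0.6522)
P = B + -3.33·ex + 0.68·ey = (-0.6746,2.7771)

-0.67 2.78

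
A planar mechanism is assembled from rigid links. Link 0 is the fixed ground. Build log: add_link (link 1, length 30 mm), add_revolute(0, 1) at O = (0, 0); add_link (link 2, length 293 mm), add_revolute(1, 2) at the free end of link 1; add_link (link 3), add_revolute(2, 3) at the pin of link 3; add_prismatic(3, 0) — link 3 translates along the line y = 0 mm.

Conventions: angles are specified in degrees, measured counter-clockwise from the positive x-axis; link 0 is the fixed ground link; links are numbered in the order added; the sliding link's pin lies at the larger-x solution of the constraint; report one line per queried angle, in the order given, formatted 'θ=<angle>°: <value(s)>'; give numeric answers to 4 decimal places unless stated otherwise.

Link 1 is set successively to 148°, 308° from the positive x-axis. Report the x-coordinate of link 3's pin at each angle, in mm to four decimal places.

geometry: r = 30 mm, L = 293 mm, e = 0 mm
θ=148°: crank pin P = (r cos θ, r sin θ) = (-25.441443, 15.897578)
θ=148°: h = r sin θ − e = 15.897578 − 0 = 15.897578
θ=148°: x = r cos θ + √(L² − h²) = -25.441443 + 292.568397 = 267.126954
θ=308°: crank pin P = (r cos θ, r sin θ) = (18.469844, -23.640323)
θ=308°: h = r sin θ − e = -23.640323 − 0 = -23.640323
θ=308°: x = r cos θ + √(L² − h²) = 18.469844 + 292.044749 = 310.514593

θ=148°: 267.1270
θ=308°: 310.5146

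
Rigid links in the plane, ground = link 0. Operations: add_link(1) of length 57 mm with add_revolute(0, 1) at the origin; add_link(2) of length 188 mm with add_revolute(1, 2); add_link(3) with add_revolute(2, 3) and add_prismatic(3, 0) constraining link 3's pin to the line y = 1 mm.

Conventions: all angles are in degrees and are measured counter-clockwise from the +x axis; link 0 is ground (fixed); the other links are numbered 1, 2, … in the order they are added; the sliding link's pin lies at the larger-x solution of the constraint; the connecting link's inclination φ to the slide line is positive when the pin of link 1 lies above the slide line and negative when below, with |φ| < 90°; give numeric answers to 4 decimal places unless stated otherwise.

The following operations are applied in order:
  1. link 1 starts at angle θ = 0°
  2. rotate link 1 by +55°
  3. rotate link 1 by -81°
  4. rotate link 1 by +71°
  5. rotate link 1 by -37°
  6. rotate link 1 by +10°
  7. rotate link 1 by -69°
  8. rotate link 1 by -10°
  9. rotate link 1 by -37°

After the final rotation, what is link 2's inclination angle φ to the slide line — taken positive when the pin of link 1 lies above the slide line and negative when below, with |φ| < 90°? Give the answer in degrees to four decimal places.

geometry: r = 57 mm, L = 188 mm, e = 1 mm; θ starts at 0°
rotate link 1 by +55°: θ ← 0° +55° = 55°
rotate link 1 by -81°: θ ← 55° -81° = -26°
rotate link 1 by +71°: θ ← -26° +71° = 45°
rotate link 1 by -37°: θ ← 45° -37° = 8°
rotate link 1 by +10°: θ ← 8° +10° = 18°
rotate link 1 by -69°: θ ← 18° -69° = -51°
rotate link 1 by -10°: θ ← -51° -10° = -61°
rotate link 1 by -37°: θ ← -61° -37° = -98°
h = r sin θ − e = -56.445280 − 1 = -57.445280
sin φ = h / L = -57.445280 / 188 = -0.30556000
φ = arcsin(-0.30556000) = -17.791858°

-17.7919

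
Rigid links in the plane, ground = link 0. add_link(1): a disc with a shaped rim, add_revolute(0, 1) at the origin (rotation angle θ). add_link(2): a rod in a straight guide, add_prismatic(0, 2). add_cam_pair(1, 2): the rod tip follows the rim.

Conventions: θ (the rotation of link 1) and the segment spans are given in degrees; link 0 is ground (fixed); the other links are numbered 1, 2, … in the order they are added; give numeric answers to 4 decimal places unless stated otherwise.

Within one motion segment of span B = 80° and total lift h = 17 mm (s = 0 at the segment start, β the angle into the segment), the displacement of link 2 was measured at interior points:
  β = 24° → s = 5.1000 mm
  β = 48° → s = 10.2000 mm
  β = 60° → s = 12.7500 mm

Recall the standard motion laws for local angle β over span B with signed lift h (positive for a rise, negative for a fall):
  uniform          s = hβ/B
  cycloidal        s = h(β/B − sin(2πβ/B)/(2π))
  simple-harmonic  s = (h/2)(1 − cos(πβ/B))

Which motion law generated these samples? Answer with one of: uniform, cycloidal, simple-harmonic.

candidates at β/B = r: uniform s = h·r (linear in β); cycloidal s = h·(r − sin(2πr)/(2π)); simple-harmonic s = (h/2)(1 − cos(πr))
β=24°: printed 5.1000 | uniform 5.1000, cycloidal 2.5268, simple-harmonic 3.5038
β=48°: printed 10.2000 | uniform 10.2000, cycloidal 11.7903, simple-harmonic 11.1266
β=60°: printed 12.7500 | uniform 12.7500, cycloidal 15.4556, simple-harmonic 14.5104
only one law matches every sample → uniform

uniform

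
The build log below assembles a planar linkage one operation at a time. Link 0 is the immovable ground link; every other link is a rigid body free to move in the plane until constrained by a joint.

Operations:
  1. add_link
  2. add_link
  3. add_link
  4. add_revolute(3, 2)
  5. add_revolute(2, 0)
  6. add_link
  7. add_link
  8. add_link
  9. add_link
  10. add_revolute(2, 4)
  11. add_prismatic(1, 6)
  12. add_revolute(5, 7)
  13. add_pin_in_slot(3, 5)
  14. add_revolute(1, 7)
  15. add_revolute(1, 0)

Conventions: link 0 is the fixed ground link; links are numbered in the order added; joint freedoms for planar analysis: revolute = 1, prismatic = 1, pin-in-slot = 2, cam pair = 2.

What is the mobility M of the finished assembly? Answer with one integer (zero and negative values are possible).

L=1 J1=0 J2=0
add link → L=2 J1=0 J2=0
add link → L=3 J1=0 J2=0
add link → L=4 J1=0 J2=0
R@3,2 dof=1 J1 → L=4 J1=1 J2=0
R@2,0 dof=1 J1 → L=4 J1=2 J2=0
add link → L=5 J1=2 J2=0
add link → L=6 J1=2 J2=0
add link → L=7 J1=2 J2=0
add link → L=8 J1=2 J2=0
R@2,4 dof=1 J1 → L=8 J1=3 J2=0
P@1,6 dof=1 J1 → L=8 J1=4 J2=0
R@5,7 dof=1 J1 → L=8 J1=5 J2=0
PS@3,5 dof=2 J2 → L=8 J1=5 J2=1
R@1,7 dof=1 J1 → L=8 J1=6 J2=1
R@1,0 dof=1 J1 → L=8 J1=7 J2=1
M=3(L−1)−2J1−J2=3·7−2·7−1=6

M = 6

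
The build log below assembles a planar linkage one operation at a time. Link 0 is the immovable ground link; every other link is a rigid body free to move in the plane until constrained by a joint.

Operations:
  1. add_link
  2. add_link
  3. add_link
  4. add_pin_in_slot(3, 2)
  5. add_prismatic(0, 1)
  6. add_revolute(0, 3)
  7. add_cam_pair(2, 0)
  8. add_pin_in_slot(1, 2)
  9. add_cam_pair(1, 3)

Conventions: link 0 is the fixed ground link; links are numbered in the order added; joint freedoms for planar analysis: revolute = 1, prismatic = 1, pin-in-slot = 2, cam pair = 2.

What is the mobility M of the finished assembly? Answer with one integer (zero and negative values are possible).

ground; <1,0,0>
#1 <2,0,0>
#2 <3,0,0>
#3 <4,0,0>
PS:3↔2 J2 <4,0,1>
P:0↔1 J1 <4,1,1>
R:0↔3 J1 <4,2,1>
C:2↔0 J2 <4,2,2>
PS:1↔2 J2 <4,2,3>
C:1↔3 J2 <4,2,4>
3×3 − 2×2 − 1×4 = 1

M = 1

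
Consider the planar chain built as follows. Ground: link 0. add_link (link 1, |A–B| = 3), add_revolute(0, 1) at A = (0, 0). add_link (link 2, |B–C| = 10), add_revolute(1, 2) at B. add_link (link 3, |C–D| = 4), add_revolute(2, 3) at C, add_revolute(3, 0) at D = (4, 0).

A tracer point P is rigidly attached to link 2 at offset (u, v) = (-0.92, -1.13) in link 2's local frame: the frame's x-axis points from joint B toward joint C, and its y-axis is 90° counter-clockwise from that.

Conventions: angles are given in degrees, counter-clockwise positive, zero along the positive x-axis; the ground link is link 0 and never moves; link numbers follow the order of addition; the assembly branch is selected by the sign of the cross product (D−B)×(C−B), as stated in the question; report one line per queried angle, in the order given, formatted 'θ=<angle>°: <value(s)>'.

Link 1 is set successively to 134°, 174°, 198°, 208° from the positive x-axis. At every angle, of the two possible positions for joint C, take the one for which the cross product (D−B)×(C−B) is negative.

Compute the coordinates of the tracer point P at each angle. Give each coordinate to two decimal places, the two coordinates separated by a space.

A=(0,0), D=(4.00,0)
θ=134°: B = A + 3.00·(cos134°, sin134°) = (-2.0840, 2.1580)
θ=134°: |BD| = 6.4554
θ=134°: circle(B,10.00) ∩ circle(D,4.00): a=9.7339, h=2.2916
θ=134°:   candidates: C₊=(7.8560,1.0637) cross=14.793; C₋=(6.3238,-3.2557) cross=-14.793
θ=134°:   branch - wants cross < 0 → take C=(6.3238,-3.2557) (cross=-14.793)
θ=134°: ex = (C−B)/|BC| = (0.8408,-0.5414); ey = (0.5414,0.8408)
θ=134°: P = B + -0.92·ex + -1.13·ey = (-3.4692,1.7060)
θ=174°: B = A + 3.00·(cos174°, sin174°) = (-2.9836, 0.3136)
θ=174°: |BD| = 6.9906
θ=174°: circle(B,10.00) ∩ circle(D,4.00): a=9.5034, h=3.1122
θ=174°:   candidates: C₊=(6.6498,2.9964) cross=21.756; C₋=(6.3706,-3.2218) cross=-21.756
θ=174°:   branch - wants cross < 0 → take C=(6.3706,-3.2218) (cross=-21.756)
θ=174°: ex = (C−B)/|BC| = (0.9354,-0.3535); ey = (0.3535,0.9354)
θ=174°: P = B + -0.92·ex + -1.13·ey = (-4.2437,-0.4182)
θ=198°: B = A + 3.00·(cos198°, sin198°) = (-2.8532, -0.9271)
θ=198°: |BD| = 6.9156
θ=198°: circle(B,10.00) ∩ circle(D,4.00): a=9.5310, h=3.0265
θ=198°:   candidates: C₊=(6.1861,3.3498) cross=20.930; C₋=(6.9975,-2.6485) cross=-20.930
θ=198°:   branch - wants cross < 0 → take C=(6.9975,-2.6485) (cross=-20.930)
θ=198°: ex = (C−B)/|BC| = (0.9851,-0.1721); ey = (0.1721,0.9851)
θ=198°: P = B + -0.92·ex + -1.13·ey = (-3.9540,-1.8818)
θ=208°: B = A + 3.00·(cos208°, sin208°) = (-2.6488, -1.4084)
θ=208°: |BD| = 6.7964
θ=208°: circle(B,10.00) ∩ circle(D,4.00): a=9.5780, h=2.8745
θ=208°:   candidates: C₊=(6.1255,3.3885) cross=19.536; C₋=(7.3169,-2.2357) cross=-19.536
θ=208°:   branch - wants cross < 0 → take C=(7.3169,-2.2357) (cross=-19.536)
θ=208°: ex = (C−B)/|BC| = (0.9966,-0.0827); ey = (0.0827,0.9966)
θ=208°: P = B + -0.92·ex + -1.13·ey = (-3.6592,-2.4584)

θ=134°: -3.47 1.71
θ=174°: -4.24 -0.42
θ=198°: -3.95 -1.88
θ=208°: -3.66 -2.46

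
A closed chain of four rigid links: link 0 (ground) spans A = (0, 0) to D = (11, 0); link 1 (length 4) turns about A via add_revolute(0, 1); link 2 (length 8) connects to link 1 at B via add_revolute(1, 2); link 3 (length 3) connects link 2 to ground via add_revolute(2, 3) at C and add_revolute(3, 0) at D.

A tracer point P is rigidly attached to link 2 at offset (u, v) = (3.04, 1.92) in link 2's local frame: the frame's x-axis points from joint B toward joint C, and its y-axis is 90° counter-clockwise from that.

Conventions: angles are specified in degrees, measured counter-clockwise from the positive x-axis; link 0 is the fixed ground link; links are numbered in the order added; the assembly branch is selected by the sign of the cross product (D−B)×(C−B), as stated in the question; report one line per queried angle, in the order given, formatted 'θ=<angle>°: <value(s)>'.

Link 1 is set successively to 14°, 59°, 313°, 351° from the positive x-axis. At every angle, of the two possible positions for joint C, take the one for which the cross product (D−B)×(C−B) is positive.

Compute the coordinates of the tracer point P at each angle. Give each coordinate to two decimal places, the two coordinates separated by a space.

A=(0,0), D=(11.00,0)
θ=14°: B = A + 4.00·(cos14°, sin14°) = (3.8812, 0.9677)
θ=14°: |BD| = 7.1843
θ=14°: circle(B,8.00) ∩ circle(D,3.00): a=7.4199, h=2.9907
θ=14°:   candidates: C₊=(11.6363,2.9317) cross=21.486; C₋=(10.8307,-2.9952) cross=-21.486
θ=14°:   branch + wants cross > 0 → take C=(11.6363,2.9317) (cross=21.486)
θ=14°: ex = (C−B)/|BC| = (0.9694,0.2455); ey = (-0.2455,0.9694)
θ=14°: P = B + 3.04·ex + 1.92·ey = (6.3568,3.5753)
θ=59°: B = A + 4.00·(cos59°, sin59°) = (2.0602, 3.4287)
θ=59°: |BD| = 9.5748
θ=59°: circle(B,8.00) ∩ circle(D,3.00): a=7.6595, h=2.3091
θ=59°:   candidates: C₊=(10.0386,2.8418) cross=22.109; C₋=(8.3849,-1.4701) cross=-22.109
θ=59°:   branch + wants cross > 0 → take C=(10.0386,2.8418) (cross=22.109)
θ=59°: ex = (C−B)/|BC| = (0.9973,-0.0734); ey = (0.0734,0.9973)
θ=59°: P = B + 3.04·ex + 1.92·ey = (5.2328,5.1205)
θ=313°: B = A + 4.00·(cos313°, sin313°) = (2.7280, -2.9254)
θ=313°: |BD| = 8.7741
θ=313°: circle(B,8.00) ∩ circle(D,3.00): a=7.5213, h=2.7259
θ=313°:   candidates: C₊=(8.9100,2.1522) cross=23.917; C₋=(10.7278,-2.9876) cross=-23.917
θ=313°:   branch + wants cross > 0 → take C=(8.9100,2.1522) (cross=23.917)
θ=313°: ex = (C−B)/|BC| = (0.7728,0.6347); ey = (-0.6347,0.7728)
θ=313°: P = B + 3.04·ex + 1.92·ey = (3.8585,0.4878)
θ=351°: B = A + 4.00·(cos351°, sin351°) = (3.9508, -0.6257)
θ=351°: |BD| = 7.0770
θ=351°: circle(B,8.00) ∩ circle(D,3.00): a=7.4243, h=2.9798
θ=351°:   candidates: C₊=(11.0825,2.9989) cross=21.088; C₋=(11.6095,-2.9374) cross=-21.088
θ=351°:   branch + wants cross > 0 → take C=(11.0825,2.9989) (cross=21.088)
θ=351°: ex = (C−B)/|BC| = (0.8915,0.4531); ey = (-0.4531,0.8915)
θ=351°: P = B + 3.04·ex + 1.92·ey = (5.7909,2.4632)

θ=14°: 6.36 3.58
θ=59°: 5.23 5.12
θ=313°: 3.86 0.49
θ=351°: 5.79 2.46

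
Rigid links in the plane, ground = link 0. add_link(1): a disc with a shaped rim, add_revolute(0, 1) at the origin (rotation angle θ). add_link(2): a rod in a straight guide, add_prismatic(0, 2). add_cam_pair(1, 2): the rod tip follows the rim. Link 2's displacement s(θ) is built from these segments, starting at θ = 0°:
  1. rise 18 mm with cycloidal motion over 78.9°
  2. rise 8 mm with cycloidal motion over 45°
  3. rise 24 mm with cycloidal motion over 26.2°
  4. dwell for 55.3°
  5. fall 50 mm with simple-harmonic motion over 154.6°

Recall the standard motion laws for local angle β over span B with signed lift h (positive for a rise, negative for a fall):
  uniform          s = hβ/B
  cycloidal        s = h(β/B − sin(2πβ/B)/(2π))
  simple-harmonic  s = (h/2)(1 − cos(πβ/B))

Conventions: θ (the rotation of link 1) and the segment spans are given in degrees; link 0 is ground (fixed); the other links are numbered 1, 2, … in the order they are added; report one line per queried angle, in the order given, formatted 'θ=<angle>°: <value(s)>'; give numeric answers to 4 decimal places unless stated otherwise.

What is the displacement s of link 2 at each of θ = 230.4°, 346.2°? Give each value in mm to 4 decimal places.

segment 1 (0° to 78.9°, cycloidal, h = 18) is passed completely: s = 0.0000 + (18) = 18.0000
segment 2 (78.9° to 123.9°, cycloidal, h = 8) is passed completely: s = 18.0000 + (8) = 26.0000
segment 3 (123.9° to 150.1°, cycloidal, h = 24) is passed completely: s = 26.0000 + (24) = 50.0000
segment 4 (150.1° to 205.4°, dwell): s unchanged at 50.0000
θ = 230.4° falls in segment 5 (205.4° to 360°, simple-harmonic, h = -50): β = 230.4 − 205.4 = 25°, B = 154.6°; Δs = -50/2·(1 − cos(π·0.1617)) = -3.1573; s = 50.0000 − 3.1573 = 46.8427
θ = 346.2° falls in segment 5 (205.4° to 360°, simple-harmonic, h = -50): β = 346.2 − 205.4 = 140.8°, B = 154.6°; Δs = -50/2·(1 − cos(π·0.9107)) = -49.0234; s = 50.0000 − 49.0234 = 0.9766

θ=230.4°: 46.8427
θ=346.2°: 0.9766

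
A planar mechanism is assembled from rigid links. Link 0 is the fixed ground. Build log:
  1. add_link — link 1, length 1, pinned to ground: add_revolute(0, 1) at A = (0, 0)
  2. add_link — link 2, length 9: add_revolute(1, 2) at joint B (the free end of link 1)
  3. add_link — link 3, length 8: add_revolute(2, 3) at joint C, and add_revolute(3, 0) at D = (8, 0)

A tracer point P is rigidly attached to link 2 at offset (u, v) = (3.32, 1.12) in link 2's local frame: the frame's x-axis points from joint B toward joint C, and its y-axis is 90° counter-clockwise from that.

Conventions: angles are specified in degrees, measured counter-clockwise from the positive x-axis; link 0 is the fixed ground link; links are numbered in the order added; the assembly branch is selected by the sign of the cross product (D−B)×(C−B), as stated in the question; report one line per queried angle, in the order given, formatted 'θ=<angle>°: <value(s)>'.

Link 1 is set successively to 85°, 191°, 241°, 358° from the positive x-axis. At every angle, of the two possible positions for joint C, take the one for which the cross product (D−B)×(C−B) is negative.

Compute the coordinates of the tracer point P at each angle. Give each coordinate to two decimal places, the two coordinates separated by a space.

A=(0,0), D=(8.00,0)
θ=85°: B = A + 1.00·(cos85°, sin85°) = (0.0872, 0.9962)
θ=85°: |BD| = 7.9753
θ=85°: circle(B,9.00) ∩ circle(D,8.00): a=5.0534, h=7.4473
θ=85°:   candidates: C₊=(6.0313,7.7540) cross=59.395; C₋=(4.1708,-7.0240) cross=-59.395
θ=85°:   branch - wants cross < 0 → take C=(4.1708,-7.0240) (cross=-59.395)
θ=85°: ex = (C−B)/|BC| = (0.4537,-0.8911); ey = (0.8911,0.4537)
θ=85°: P = B + 3.32·ex + 1.12·ey = (2.5916,-1.4542)
θ=191°: B = A + 1.00·(cos191°, sin191°) = (-0.9816, -0.1908)
θ=191°: |BD| = 8.9837
θ=191°: circle(B,9.00) ∩ circle(D,8.00): a=5.4380, h=7.1714
θ=191°:   candidates: C₊=(4.3028,7.0944) cross=64.425; C₋=(4.6075,-7.2450) cross=-64.425
θ=191°:   branch - wants cross < 0 → take C=(4.6075,-7.2450) (cross=-64.425)
θ=191°: ex = (C−B)/|BC| = (0.6210,-0.7838); ey = (0.7838,0.6210)
θ=191°: P = B + 3.32·ex + 1.12·ey = (1.9580,-2.0975)
θ=241°: B = A + 1.00·(cos241°, sin241°) = (-0.4848, -0.8746)
θ=241°: |BD| = 8.5298
θ=241°: circle(B,9.00) ∩ circle(D,8.00): a=5.2614, h=7.3019
θ=241°:   candidates: C₊=(4.0001,6.9283) cross=62.284; C₋=(5.4976,-7.5985) cross=-62.284
θ=241°:   branch - wants cross < 0 → take C=(5.4976,-7.5985) (cross=-62.284)
θ=241°: ex = (C−B)/|BC| = (0.6647,-0.7471); ey = (0.7471,0.6647)
θ=241°: P = B + 3.32·ex + 1.12·ey = (2.5588,-2.6105)
θ=358°: B = A + 1.00·(cos358°, sin358°) = (0.9994, -0.0349)
θ=358°: |BD| = 7.0007
θ=358°: circle(B,9.00) ∩ circle(D,8.00): a=4.7145, h=7.6664
θ=358°:   candidates: C₊=(5.6756,7.6549) cross=53.670; C₋=(5.7521,-7.6777) cross=-53.670
θ=358°:   branch - wants cross < 0 → take C=(5.7521,-7.6777) (cross=-53.670)
θ=358°: ex = (C−B)/|BC| = (0.5281,-0.8492); ey = (0.8492,0.5281)
θ=358°: P = B + 3.32·ex + 1.12·ey = (3.7037,-2.2628)

θ=85°: 2.59 -1.45
θ=191°: 1.96 -2.10
θ=241°: 2.56 -2.61
θ=358°: 3.70 -2.26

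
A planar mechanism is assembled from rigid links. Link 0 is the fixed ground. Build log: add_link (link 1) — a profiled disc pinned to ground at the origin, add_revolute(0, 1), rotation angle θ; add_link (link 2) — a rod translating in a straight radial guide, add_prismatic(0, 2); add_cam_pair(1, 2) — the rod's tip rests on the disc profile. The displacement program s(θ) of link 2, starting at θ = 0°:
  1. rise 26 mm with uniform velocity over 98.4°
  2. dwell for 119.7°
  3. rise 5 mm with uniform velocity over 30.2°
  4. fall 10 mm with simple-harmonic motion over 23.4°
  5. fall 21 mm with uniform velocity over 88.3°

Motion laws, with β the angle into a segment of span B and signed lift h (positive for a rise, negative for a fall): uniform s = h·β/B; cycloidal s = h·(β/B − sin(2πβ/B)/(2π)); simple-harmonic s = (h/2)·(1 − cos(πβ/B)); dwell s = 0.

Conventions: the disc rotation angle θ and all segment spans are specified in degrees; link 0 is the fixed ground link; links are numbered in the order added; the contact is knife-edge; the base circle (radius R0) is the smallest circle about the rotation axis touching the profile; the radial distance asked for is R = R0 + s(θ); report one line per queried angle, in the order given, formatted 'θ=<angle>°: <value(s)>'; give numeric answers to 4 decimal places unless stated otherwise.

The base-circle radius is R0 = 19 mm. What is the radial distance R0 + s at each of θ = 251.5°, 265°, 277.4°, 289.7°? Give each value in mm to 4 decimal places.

seg 1 [0°–98.4°] uniform, h=26: full span → s += 26 → s = 26.0000
seg 2 [98.4°–218.1°] dwell: s stays 26.0000
seg 3 [218.1°–248.3°] uniform, h=5: full span → s += 5 → s = 31.0000
seg 4 [248.3°–271.7°] simple-harmonic, h=-10: θ=251.5° here. β=3.2, B=23.4. -10/2·(1 − cos(π·0.1368)) = -0.4544 → s = 30.5456
seg 4 [248.3°–271.7°] simple-harmonic, h=-10: θ=265° here. β=16.7, B=23.4. -10/2·(1 − cos(π·0.7137)) = -8.1099 → s = 22.8901
seg 4 [248.3°–271.7°] simple-harmonic, h=-10: full span → s += -10 → s = 21.0000
seg 5 [271.7°–360°] uniform, h=-21: θ=277.4° here. β=5.7, B=88.3. -21·5.7/88.3 = -1.3556 → s = 19.6444
seg 5 [271.7°–360°] uniform, h=-21: θ=289.7° here. β=18, B=88.3. -21·18/88.3 = -4.2809 → s = 16.7191
θ=251.5°: R = R0 + s = 19 + 30.5456 = 49.5456
θ=265°: R = R0 + s = 19 + 22.8901 = 41.8901
θ=277.4°: R = R0 + s = 19 + 19.6444 = 38.6444
θ=289.7°: R = R0 + s = 19 + 16.7191 = 35.7191

θ=251.5°: 49.5456
θ=265°: 41.8901
θ=277.4°: 38.6444
θ=289.7°: 35.7191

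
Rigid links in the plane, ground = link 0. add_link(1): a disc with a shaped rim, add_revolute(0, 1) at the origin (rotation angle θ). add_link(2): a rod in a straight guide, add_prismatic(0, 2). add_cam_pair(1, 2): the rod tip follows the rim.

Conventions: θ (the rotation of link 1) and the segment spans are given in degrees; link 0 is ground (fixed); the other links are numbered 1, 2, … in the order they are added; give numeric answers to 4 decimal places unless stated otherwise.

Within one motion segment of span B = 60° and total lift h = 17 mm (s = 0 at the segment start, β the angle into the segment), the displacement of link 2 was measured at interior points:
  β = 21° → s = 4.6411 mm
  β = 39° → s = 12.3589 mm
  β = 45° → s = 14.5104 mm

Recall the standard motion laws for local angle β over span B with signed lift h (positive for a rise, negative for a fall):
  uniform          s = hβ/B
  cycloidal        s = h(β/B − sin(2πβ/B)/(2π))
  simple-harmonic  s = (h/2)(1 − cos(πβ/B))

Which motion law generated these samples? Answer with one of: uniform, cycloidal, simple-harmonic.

candidates at β/B = r: uniform s = h·r (linear in β); cycloidal s = h·(r − sin(2πr)/(2π)); simple-harmonic s = (h/2)(1 − cos(πr))
β=21°: printed 4.6411 | uniform 5.9500, cycloidal 3.7611, simple-harmonic 4.6411
β=39°: printed 12.3589 | uniform 11.0500, cycloidal 13.2389, simple-harmonic 12.3589
β=45°: printed 14.5104 | uniform 12.7500, cycloidal 15.4556, simple-harmonic 14.5104
only one law matches every sample → simple-harmonic

simple-harmonic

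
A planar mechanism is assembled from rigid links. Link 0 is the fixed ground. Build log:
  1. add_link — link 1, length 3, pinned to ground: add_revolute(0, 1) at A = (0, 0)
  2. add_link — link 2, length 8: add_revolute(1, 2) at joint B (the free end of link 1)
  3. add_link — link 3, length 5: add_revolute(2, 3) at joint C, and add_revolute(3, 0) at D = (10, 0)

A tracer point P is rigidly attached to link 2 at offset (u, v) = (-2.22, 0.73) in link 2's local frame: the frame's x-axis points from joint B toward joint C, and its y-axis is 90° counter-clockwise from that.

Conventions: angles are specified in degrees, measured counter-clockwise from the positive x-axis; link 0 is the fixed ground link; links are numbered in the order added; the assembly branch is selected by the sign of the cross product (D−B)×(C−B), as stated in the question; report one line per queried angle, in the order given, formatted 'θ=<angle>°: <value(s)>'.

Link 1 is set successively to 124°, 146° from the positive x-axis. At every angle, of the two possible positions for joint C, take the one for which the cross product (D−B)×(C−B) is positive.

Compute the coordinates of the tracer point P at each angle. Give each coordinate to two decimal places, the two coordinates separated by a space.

A=(0,0), D=(10.00,0)
θ=124°: B = A + 3.00·(cos124°, sin124°) = (-1.6776, 2.4871)
θ=124°: |BD| = 11.9395
θ=124°: circle(B,8.00) ∩ circle(D,5.00): a=7.6030, h=2.4889
θ=124°:   candidates: C₊=(6.2771,3.3376) cross=29.716; C₋=(5.2402,-1.5310) cross=-29.716
θ=124°:   branch + wants cross > 0 → take C=(6.2771,3.3376) (cross=29.716)
θ=124°: ex = (C−B)/|BC| = (0.9943,0.1063); ey = (-0.1063,0.9943)
θ=124°: P = B + -2.22·ex + 0.73·ey = (-3.9626,2.9770)
θ=146°: B = A + 3.00·(cos146°, sin146°) = (-2.4871, 1.6776)
θ=146°: |BD| = 12.5993
θ=146°: circle(B,8.00) ∩ circle(D,5.00): a=7.8474, h=1.5553
θ=146°:   candidates: C₊=(5.4975,2.1742) cross=19.596; C₋=(5.0833,-0.9088) cross=-19.596
θ=146°:   branch + wants cross > 0 → take C=(5.4975,2.1742) (cross=19.596)
θ=146°: ex = (C−B)/|BC| = (0.9981,0.0621); ey = (-0.0621,0.9981)
θ=146°: P = B + -2.22·ex + 0.73·ey = (-4.7481,2.2684)

θ=124°: -3.96 2.98
θ=146°: -4.75 2.27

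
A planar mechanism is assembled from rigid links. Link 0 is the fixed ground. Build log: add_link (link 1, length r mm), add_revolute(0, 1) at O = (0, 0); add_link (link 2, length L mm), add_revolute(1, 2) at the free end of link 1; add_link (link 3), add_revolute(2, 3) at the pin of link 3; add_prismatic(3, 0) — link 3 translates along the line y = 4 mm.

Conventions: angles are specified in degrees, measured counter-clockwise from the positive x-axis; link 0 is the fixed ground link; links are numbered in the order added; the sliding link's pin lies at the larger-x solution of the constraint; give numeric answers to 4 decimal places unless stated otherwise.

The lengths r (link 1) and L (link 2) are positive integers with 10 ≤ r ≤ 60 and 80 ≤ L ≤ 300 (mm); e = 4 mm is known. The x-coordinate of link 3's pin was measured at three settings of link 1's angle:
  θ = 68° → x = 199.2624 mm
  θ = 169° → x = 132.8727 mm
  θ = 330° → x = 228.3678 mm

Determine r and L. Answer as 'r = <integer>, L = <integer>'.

constraint per measurement: (x − r cos θ)² + (r sin θ − e)² = L²
subtracting the θ₁ and θ₂ equations cancels the r² and L² terms:
r = (x₁² − x₂²) / (2[(x₁cos θ₁ + e sin θ₁) − (x₂cos θ₂ + e sin θ₂)]) = 53.0001 → r = 53
L² = (x₁ − r cos θ₁)² + (r sin θ₁ − e)² = 34225.0072 → L = 185.0000 → L = 185
check at θ₃=330°: x = 228.3678 (printed 228.3678) ✓

r = 53, L = 185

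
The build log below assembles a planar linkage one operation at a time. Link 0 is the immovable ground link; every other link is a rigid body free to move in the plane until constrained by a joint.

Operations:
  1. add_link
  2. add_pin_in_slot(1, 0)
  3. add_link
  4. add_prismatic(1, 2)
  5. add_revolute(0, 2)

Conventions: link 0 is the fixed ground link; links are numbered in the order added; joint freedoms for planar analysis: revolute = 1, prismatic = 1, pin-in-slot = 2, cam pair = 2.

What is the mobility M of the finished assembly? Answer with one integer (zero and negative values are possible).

L=1 J1=0 J2=0
add link → L=2 J1=0 J2=0
PS@1,0 dof=2 J2 → L=2 J1=0 J2=1
add link → L=3 J1=0 J2=1
P@1,2 dof=1 J1 → L=3 J1=1 J2=1
R@0,2 dof=1 J1 → L=3 J1=2 J2=1
M=3(L−1)−2J1−J2=3·2−2·2−1=1

M = 1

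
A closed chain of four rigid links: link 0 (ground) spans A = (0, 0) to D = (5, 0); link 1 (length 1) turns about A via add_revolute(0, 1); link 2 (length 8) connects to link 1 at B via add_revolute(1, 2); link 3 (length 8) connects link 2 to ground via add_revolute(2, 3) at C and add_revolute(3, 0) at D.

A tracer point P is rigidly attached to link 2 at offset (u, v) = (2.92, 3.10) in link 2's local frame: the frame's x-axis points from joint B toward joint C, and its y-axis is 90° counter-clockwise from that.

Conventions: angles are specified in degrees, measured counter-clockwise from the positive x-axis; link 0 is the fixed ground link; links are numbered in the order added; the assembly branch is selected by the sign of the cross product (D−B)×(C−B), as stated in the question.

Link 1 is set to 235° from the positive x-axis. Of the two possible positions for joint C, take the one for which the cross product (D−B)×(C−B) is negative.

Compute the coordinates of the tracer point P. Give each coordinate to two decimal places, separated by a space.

A=(0,0), D=(5.00,0)
B = A + 1.00·(cos235°, sin235°) = (-0.5736, -0.8192)
|BD| = 5.6335
circle(B,8.00) ∩ circle(D,8.00): a=2.8167, h=7.4877
  candidates: C₊=(1.1244,6.9986) cross=42.182; C₋=(3.3020,-7.8177) cross=-42.182
  branch - wants cross < 0 → take C=(3.3020,-7.8177) (cross=-42.182)
ex = (C−B)/|BC| = (0.4844,-0.8748); ey = (0.8748,0.4844)
P = B + 2.92·ex + 3.10·ey = (3.5530,-1.8718)

3.55 -1.87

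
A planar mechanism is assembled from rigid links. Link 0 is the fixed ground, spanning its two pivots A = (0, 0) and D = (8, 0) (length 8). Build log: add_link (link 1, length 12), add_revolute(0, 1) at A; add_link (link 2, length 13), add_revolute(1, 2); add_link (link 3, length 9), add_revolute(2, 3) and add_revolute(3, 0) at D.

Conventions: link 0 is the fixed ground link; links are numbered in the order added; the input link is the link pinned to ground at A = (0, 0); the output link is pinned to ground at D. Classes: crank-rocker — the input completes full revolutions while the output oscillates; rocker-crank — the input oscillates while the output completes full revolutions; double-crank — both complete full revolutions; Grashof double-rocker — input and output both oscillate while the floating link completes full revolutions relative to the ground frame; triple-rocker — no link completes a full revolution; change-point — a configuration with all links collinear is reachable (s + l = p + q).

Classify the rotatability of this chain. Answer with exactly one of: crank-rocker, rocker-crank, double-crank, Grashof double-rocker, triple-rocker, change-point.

lengths: ground=8, input=12, coupler=13, output=9
sorted: s=8 (shortest), l=13 (longest), p+q=21
s + l = 21 vs p + q = 21
s + l = p + q → change-point (collinear configuration reachable)

change-point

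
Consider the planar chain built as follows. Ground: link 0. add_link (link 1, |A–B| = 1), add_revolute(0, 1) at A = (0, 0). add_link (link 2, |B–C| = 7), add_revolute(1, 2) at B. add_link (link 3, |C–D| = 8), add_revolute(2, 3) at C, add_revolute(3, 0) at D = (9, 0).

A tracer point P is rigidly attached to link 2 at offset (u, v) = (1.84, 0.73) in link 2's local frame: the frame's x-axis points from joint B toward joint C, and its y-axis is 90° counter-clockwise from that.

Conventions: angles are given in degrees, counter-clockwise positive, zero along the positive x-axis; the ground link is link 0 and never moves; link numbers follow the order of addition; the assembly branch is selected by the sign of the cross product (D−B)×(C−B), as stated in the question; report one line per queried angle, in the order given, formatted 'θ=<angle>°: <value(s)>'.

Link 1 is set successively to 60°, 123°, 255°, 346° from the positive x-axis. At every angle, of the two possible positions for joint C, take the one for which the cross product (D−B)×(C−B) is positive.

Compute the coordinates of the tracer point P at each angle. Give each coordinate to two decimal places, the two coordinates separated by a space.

A=(0,0), D=(9.00,0)
θ=60°: B = A + 1.00·(cos60°, sin60°) = (0.5000, 0.8660)
θ=60°: |BD| = 8.5440
θ=60°: circle(B,7.00) ∩ circle(D,8.00): a=3.3942, h=6.1220
θ=60°:   candidates: C₊=(4.4972,6.6125) cross=52.307; C₋=(3.2562,-5.5685) cross=-52.307
θ=60°:   branch + wants cross > 0 → take C=(4.4972,6.6125) (cross=52.307)
θ=60°: ex = (C−B)/|BC| = (0.5710,0.8209); ey = (-0.8209,0.5710)
θ=60°: P = B + 1.84·ex + 0.73·ey = (0.9514,2.7934)
θ=123°: B = A + 1.00·(cos123°, sin123°) = (-0.5446, 0.8387)
θ=123°: |BD| = 9.5814
θ=123°: circle(B,7.00) ∩ circle(D,8.00): a=4.0079, h=5.7390
θ=123°:   candidates: C₊=(3.9503,6.2048) cross=54.988; C₋=(2.9456,-5.2291) cross=-54.988
θ=123°:   branch + wants cross > 0 → take C=(3.9503,6.2048) (cross=54.988)
θ=123°: ex = (C−B)/|BC| = (0.6421,0.7666); ey = (-0.7666,0.6421)
θ=123°: P = B + 1.84·ex + 0.73·ey = (0.0773,2.7180)
θ=255°: B = A + 1.00·(cos255°, sin255°) = (-0.2588, -0.9659)
θ=255°: |BD| = 9.3091
θ=255°: circle(B,7.00) ∩ circle(D,8.00): a=3.8489, h=5.8469
θ=255°:   candidates: C₊=(2.9626,5.2488) cross=54.429; C₋=(4.1760,-6.3819) cross=-54.429
θ=255°:   branch + wants cross > 0 → take C=(2.9626,5.2488) (cross=54.429)
θ=255°: ex = (C−B)/|BC| = (0.4602,0.8878); ey = (-0.8878,0.4602)
θ=255°: P = B + 1.84·ex + 0.73·ey = (-0.0602,1.0036)
θ=346°: B = A + 1.00·(cos346°, sin346°) = (0.9703, -0.2419)
θ=346°: |BD| = 8.0333
θ=346°: circle(B,7.00) ∩ circle(D,8.00): a=3.0831, h=6.2845
θ=346°:   candidates: C₊=(3.8627,6.1326) cross=50.485; C₋=(4.2412,-6.4307) cross=-50.485
θ=346°:   branch + wants cross > 0 → take C=(3.8627,6.1326) (cross=50.485)
θ=346°: ex = (C−B)/|BC| = (0.4132,0.9106); ey = (-0.9106,0.4132)
θ=346°: P = B + 1.84·ex + 0.73·ey = (1.0658,1.7353)

θ=60°: 0.95 2.79
θ=123°: 0.08 2.72
θ=255°: -0.06 1.00
θ=346°: 1.07 1.74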